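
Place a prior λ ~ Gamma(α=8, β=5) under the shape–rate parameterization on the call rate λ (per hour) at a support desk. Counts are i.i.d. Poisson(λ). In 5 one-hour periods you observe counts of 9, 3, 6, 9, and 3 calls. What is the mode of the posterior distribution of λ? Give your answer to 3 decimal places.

Σxᵢ = 9+3+6+9+3 = 30, with n = 5.
Posterior ∝ λ^7e^(−5λ) · λ^30e^(−5λ) = λ^37e^(−10λ), i.e. Gamma(shape=38, rate=10).
The mode of a Gamma(a, b) with a ≥ 1 (shape–rate) is (a−1)/b = 37/10 ≈ 3.700.

λ̂_MAP = 3.700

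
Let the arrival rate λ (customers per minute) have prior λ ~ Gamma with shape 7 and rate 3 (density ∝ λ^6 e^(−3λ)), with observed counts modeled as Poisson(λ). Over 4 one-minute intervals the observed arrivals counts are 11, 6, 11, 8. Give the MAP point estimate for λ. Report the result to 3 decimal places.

λ̂_MAP = 6.000

Σxᵢ = 11+6+11+8 = 36, with n = 4.
Posterior ∝ λ^6e^(−3λ) · λ^36e^(−4λ) = λ^42e^(−7λ), i.e. Gamma(shape=43, rate=7).
The mode of a Gamma(a, b) with a ≥ 1 (shape–rate) is (a−1)/b = 42/7 ≈ 6.000.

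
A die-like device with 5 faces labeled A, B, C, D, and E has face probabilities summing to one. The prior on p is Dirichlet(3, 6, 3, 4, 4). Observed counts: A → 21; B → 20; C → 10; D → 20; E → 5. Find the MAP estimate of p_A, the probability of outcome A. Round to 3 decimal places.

The posterior is Dirichlet(αᵢ + nᵢ) = Dirichlet(24, 26, 13, 24, 9).
For a Dirichlet(a₁,…,a_K) with all aᵢ > 1, the mode has j-th component (aⱼ − 1)/(Σaᵢ − K).
Here Σaᵢ = 96 and K = 5, so p_A = (24 − 1)/(96 − 5) = 23/91 ≈ 0.253.

MAP estimate of p_A = 0.253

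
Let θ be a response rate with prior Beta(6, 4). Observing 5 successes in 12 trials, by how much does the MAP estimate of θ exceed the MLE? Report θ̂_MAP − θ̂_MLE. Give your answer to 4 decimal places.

Posterior is Beta(11, 11); MAP = (11−1)/(22−2) = 10/20 ≈ 0.50000.
MLE ignores the prior: θ̂_MLE = k/n = 5/12 ≈ 0.41667.
Difference = 10/20 − 5/12 = 1/12 ≈ 0.0833.

MAP − MLE = 0.0833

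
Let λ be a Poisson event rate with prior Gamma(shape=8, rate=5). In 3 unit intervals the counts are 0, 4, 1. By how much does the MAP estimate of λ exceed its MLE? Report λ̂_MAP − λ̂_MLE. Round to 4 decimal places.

Σxᵢ = 5. Posterior is Gamma(13, 8); MAP = (13−1)/8 = 12/8 ≈ 1.50000.
MLE = x̄ = 5/3 ≈ 1.66667.
Difference = 12/8 − 5/3 = -1/6 ≈ -0.1667.

MAP − MLE = -0.1667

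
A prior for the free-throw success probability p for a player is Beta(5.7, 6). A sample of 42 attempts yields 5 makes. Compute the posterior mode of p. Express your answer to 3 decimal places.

p̂_MAP = 0.188

Prior: Beta(5.7, 6).
Data: 5 successes in 42 trials. The binomial likelihood contributes p^5(1−p)^37, so the posterior is Beta(5.7+5, 6+37) = Beta(10.7, 43).
For Beta(a, b) with a, b > 1 the mode is (a−1)/(a+b−2) = 9.7/51.7 ≈ 0.188.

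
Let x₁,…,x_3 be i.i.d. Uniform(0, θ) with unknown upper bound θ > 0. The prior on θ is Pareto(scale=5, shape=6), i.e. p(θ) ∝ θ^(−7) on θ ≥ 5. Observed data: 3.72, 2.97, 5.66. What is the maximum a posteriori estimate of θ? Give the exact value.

The Uniform(0, θ) likelihood is θ^(−n) for θ ≥ max(xᵢ), zero otherwise. Here max(xᵢ) = 5.66.
Posterior ∝ θ^(−7) · θ^(−3) = θ^(−10) on θ ≥ max(5, 5.66) = 5.66.
This density is strictly decreasing in θ, so the posterior mode lies at the lower boundary of the support.

θ̂_MAP = 5.66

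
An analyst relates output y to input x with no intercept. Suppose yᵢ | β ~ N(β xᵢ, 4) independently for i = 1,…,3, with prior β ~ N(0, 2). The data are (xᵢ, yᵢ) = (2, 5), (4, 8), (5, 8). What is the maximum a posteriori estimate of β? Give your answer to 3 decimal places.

log p(β | y) = −Σ(yᵢ − βxᵢ)²/(2·4) − β²/(2·2) + const.
Setting the derivative to zero: Σxᵢ(yᵢ − βxᵢ)/4 − β/2 = 0, so β = Σxᵢyᵢ / (Σxᵢ² + σ²/τ²).
Σxᵢyᵢ = 2·5 + 4·8 + 5·8 = 82; Σxᵢ² = 45; σ²/τ² = 2.
β̂_MAP = 82 / (45 + 2) = 82/47 ≈ 1.745.

β̂_MAP = 1.745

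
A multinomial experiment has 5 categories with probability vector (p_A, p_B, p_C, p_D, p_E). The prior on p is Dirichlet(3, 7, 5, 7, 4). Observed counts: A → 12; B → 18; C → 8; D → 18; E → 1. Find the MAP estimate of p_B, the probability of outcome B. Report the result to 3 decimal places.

The posterior is Dirichlet(αᵢ + nᵢ) = Dirichlet(15, 25, 13, 25, 5).
For a Dirichlet(a₁,…,a_K) with all aᵢ > 1, the mode has j-th component (aⱼ − 1)/(Σaᵢ − K).
Here Σaᵢ = 83 and K = 5, so p_B = (25 − 1)/(83 − 5) = 24/78 ≈ 0.308.

MAP estimate of p_B = 0.308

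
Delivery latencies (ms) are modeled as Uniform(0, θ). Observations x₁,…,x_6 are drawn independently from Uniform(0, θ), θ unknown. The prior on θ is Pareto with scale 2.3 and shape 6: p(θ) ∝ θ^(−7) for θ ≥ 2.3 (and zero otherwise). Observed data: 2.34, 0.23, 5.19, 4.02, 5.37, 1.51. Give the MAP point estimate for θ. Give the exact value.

θ̂_MAP = 5.37

The Uniform(0, θ) likelihood is θ^(−n) for θ ≥ max(xᵢ), zero otherwise. Here max(xᵢ) = 5.37.
Posterior ∝ θ^(−7) · θ^(−6) = θ^(−13) on θ ≥ max(2.3, 5.37) = 5.37.
This density is strictly decreasing in θ, so the posterior mode lies at the lower boundary of the support.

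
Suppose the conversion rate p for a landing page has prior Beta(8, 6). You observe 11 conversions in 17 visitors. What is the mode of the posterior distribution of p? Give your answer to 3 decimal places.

Prior: Beta(8, 6).
Data: 11 successes in 17 trials. The binomial likelihood contributes p^11(1−p)^6, so the posterior is Beta(8+11, 6+6) = Beta(19, 12).
For Beta(a, b) with a, b > 1 the mode is (a−1)/(a+b−2) = 18/29 ≈ 0.621.

p̂_MAP = 0.621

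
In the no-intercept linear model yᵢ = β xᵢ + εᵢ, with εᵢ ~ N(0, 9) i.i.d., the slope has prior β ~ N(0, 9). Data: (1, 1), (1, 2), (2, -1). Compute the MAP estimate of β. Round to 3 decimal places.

β̂_MAP = 0.143

log p(β | y) = −Σ(yᵢ − βxᵢ)²/(2·9) − β²/(2·9) + const.
Setting the derivative to zero: Σxᵢ(yᵢ − βxᵢ)/9 − β/9 = 0, so β = Σxᵢyᵢ / (Σxᵢ² + σ²/τ²).
Σxᵢyᵢ = 1·1 + 1·2 + 2·(-1) = 1; Σxᵢ² = 6; σ²/τ² = 1.
β̂_MAP = 1 / (6 + 1) = 1/7 ≈ 0.143.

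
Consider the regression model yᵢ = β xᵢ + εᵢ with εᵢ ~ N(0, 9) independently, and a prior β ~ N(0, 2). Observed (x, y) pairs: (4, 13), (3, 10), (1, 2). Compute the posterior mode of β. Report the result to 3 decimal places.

log p(β | y) = −Σ(yᵢ − βxᵢ)²/(2·9) − β²/(2·2) + const.
Setting the derivative to zero: Σxᵢ(yᵢ − βxᵢ)/9 − β/2 = 0, so β = Σxᵢyᵢ / (Σxᵢ² + σ²/τ²).
Σxᵢyᵢ = 4·13 + 3·10 + 1·2 = 84; Σxᵢ² = 26; σ²/τ² = 4.5.
β̂_MAP = 84 / (26 + 4.5) = 84/30.5 ≈ 2.754.

β̂_MAP = 2.754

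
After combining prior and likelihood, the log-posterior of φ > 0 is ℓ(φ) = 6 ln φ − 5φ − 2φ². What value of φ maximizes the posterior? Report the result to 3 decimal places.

φ̂_MAP = 0.750

ℓ'(φ) = 6/φ − 5 − 4φ. Setting this to zero and multiplying by φ: 4φ² + 5φ − 6 = 0.
φ = (−5 + √(5² + 4·4·6)) / (2·4) = (−5 + √121) / 8 = (−5 + 11)/8 = 3/4.
ℓ''(φ) = −6/φ² − 4 < 0, confirming a maximum.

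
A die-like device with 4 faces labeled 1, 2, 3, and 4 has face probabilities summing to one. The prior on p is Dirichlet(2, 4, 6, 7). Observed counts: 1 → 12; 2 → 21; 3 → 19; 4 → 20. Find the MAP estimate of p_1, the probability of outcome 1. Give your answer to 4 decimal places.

The posterior is Dirichlet(αᵢ + nᵢ) = Dirichlet(14, 25, 25, 27).
For a Dirichlet(a₁,…,a_K) with all aᵢ > 1, the mode has j-th component (aⱼ − 1)/(Σaᵢ − K).
Here Σaᵢ = 91 and K = 4, so p_1 = (14 − 1)/(91 − 4) = 13/87 ≈ 0.1494.

MAP estimate: 0.1494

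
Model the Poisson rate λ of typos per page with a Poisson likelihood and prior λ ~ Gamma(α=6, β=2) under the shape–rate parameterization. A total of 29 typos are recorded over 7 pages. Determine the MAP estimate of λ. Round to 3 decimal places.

Σxᵢ = 29, n = 7.
Posterior ∝ λ^5e^(−2λ) · λ^29e^(−7λ) = λ^34e^(−9λ), i.e. Gamma(shape=35, rate=9).
The mode of a Gamma(a, b) with a ≥ 1 (shape–rate) is (a−1)/b = 34/9 ≈ 3.778.

λ̂_MAP = 3.778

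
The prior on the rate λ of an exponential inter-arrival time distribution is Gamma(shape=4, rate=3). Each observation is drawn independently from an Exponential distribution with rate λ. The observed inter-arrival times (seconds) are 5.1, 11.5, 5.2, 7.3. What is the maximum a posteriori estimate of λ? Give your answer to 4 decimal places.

λ̂_MAP = 0.2181

The Exponential(rate=λ) likelihood is ∝ λ^n e^(−λΣtᵢ). Here n = 4 and Σtᵢ = 5.1 + 11.5 + 5.2 + 7.3 = 29.1.
Posterior ∝ λ^3e^(−3λ) · λ^4e^(−29.1λ) = λ^7e^(−32.1λ), i.e. Gamma(8, 32.1).
Mode = (a−1)/b = 7/32.1 ≈ 0.2181.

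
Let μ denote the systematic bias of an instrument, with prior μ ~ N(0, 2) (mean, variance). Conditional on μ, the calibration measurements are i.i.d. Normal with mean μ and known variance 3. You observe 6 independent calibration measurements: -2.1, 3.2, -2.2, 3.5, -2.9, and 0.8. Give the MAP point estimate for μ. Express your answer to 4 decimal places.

μ̂_MAP = 0.0400

n = 6; x̄ = ((-2.1) + 3.2 + (-2.2) + 3.5 + (-2.9) + 0.8)/6 = 0.3/6 = 0.05.
For a Normal prior and Normal likelihood with known variance, the posterior is Normal; its mode equals its mean, the precision-weighted average.
Prior precision 1/σ₀² = 1/2 = 0.5; data precision n/σ² = 6/3 = 2.
μ̂ = (0.5·0 + 2·0.05) / (0.5 + 2) = 0.1/2.5 = 0.0400.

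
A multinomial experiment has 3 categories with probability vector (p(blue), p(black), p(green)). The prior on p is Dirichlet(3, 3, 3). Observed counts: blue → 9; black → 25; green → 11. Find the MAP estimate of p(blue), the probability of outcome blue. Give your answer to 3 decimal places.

The posterior is Dirichlet(αᵢ + nᵢ) = Dirichlet(12, 28, 14).
For a Dirichlet(a₁,…,a_K) with all aᵢ > 1, the mode has j-th component (aⱼ − 1)/(Σaᵢ − K).
Here Σaᵢ = 54 and K = 3, so p(blue) = (12 − 1)/(54 − 3) = 11/51 ≈ 0.216.

MAP estimate of p(blue) = 0.216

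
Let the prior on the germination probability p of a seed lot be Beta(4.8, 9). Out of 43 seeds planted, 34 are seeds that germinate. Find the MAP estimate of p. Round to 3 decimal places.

Prior: Beta(4.8, 9).
Data: 34 successes in 43 trials. The binomial likelihood contributes p^34(1−p)^9, so the posterior is Beta(4.8+34, 9+9) = Beta(38.8, 18).
For Beta(a, b) with a, b > 1 the mode is (a−1)/(a+b−2) = 37.8/54.8 ≈ 0.690.

p̂_MAP = 0.690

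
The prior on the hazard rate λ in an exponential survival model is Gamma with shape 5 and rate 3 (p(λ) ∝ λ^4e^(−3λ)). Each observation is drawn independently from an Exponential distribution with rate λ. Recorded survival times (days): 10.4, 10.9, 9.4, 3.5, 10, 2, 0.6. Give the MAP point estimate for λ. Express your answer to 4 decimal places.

The Exponential(rate=λ) likelihood is ∝ λ^n e^(−λΣtᵢ). Here n = 7 and Σtᵢ = 10.4 + 10.9 + 9.4 + 3.5 + 10 + 2 + 0.6 = 46.8.
Posterior ∝ λ^4e^(−3λ) · λ^7e^(−46.8λ) = λ^11e^(−49.8λ), i.e. Gamma(12, 49.8).
Mode = (a−1)/b = 11/49.8 ≈ 0.2209.

λ̂_MAP = 0.2209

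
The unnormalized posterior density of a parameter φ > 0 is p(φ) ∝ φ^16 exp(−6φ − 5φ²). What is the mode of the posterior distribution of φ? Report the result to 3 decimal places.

φ̂_MAP = 1.000

ℓ'(φ) = 16/φ − 6 − 10φ. Setting this to zero and multiplying by φ: 10φ² + 6φ − 16 = 0.
φ = (−6 + √(6² + 4·10·16)) / (2·10) = (−6 + √676) / 20 = (−6 + 26)/20 = 1.
ℓ''(φ) = −16/φ² − 10 < 0, confirming a maximum.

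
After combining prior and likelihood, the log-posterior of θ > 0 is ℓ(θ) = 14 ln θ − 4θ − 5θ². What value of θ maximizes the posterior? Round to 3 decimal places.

ℓ'(θ) = 14/θ − 4 − 10θ. Setting this to zero and multiplying by θ: 10θ² + 4θ − 14 = 0.
θ = (−4 + √(4² + 4·10·14)) / (2·10) = (−4 + √576) / 20 = (−4 + 24)/20 = 1.
ℓ''(θ) = −14/θ² − 10 < 0, confirming a maximum.

θ̂_MAP = 1.000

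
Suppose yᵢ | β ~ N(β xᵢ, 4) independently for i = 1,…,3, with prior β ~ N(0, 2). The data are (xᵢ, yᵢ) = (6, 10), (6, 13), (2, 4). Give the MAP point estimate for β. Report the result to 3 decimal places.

β̂_MAP = 1.872

log p(β | y) = −Σ(yᵢ − βxᵢ)²/(2·4) − β²/(2·2) + const.
Setting the derivative to zero: Σxᵢ(yᵢ − βxᵢ)/4 − β/2 = 0, so β = Σxᵢyᵢ / (Σxᵢ² + σ²/τ²).
Σxᵢyᵢ = 6·10 + 6·13 + 2·4 = 146; Σxᵢ² = 76; σ²/τ² = 2.
β̂_MAP = 146 / (76 + 2) = 146/78 ≈ 1.872.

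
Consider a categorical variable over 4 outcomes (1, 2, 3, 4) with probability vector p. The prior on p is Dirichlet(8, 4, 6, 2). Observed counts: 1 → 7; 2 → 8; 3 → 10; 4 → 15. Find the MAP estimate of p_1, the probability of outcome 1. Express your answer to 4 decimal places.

MAP estimate: 0.2500

The posterior is Dirichlet(αᵢ + nᵢ) = Dirichlet(15, 12, 16, 17).
For a Dirichlet(a₁,…,a_K) with all aᵢ > 1, the mode has j-th component (aⱼ − 1)/(Σaᵢ − K).
Here Σaᵢ = 60 and K = 4, so p_1 = (15 − 1)/(60 − 4) = 14/56 ≈ 0.2500.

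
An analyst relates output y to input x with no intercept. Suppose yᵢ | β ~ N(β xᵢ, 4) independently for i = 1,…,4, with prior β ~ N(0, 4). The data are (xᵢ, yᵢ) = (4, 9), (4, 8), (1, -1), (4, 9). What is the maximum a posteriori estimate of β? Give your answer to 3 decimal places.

log p(β | y) = −Σ(yᵢ − βxᵢ)²/(2·4) − β²/(2·4) + const.
Setting the derivative to zero: Σxᵢ(yᵢ − βxᵢ)/4 − β/4 = 0, so β = Σxᵢyᵢ / (Σxᵢ² + σ²/τ²).
Σxᵢyᵢ = 4·9 + 4·8 + 1·(-1) + 4·9 = 103; Σxᵢ² = 49; σ²/τ² = 1.
β̂_MAP = 103 / (49 + 1) = 103/50 ≈ 2.060.

β̂_MAP = 2.060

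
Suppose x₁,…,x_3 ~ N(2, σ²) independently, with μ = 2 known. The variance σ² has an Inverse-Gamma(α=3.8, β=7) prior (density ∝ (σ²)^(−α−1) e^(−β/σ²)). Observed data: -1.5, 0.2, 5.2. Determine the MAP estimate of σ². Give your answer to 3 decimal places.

Sum of squared deviations about the known mean: SS = (-1.5−2)² + (0.2−2)² + (5.2−2)² = 25.73.
The Normal likelihood contributes (σ²)^(−n/2) exp(−SS/(2σ²)), so the posterior is Inverse-Gamma(α + n/2, β + SS/2) = Inverse-Gamma(5.3, 19.865).
The mode of Inverse-Gamma(a, b) is b/(a+1) = 19.865/6.3 ≈ 3.153.

σ̂²_MAP = 3.153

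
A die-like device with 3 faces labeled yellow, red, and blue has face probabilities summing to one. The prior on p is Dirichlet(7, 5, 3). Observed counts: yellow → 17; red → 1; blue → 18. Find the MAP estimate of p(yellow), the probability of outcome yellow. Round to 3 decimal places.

MAP estimate of p(yellow) = 0.479

The posterior is Dirichlet(αᵢ + nᵢ) = Dirichlet(24, 6, 21).
For a Dirichlet(a₁,…,a_K) with all aᵢ > 1, the mode has j-th component (aⱼ − 1)/(Σaᵢ − K).
Here Σaᵢ = 51 and K = 3, so p(yellow) = (24 − 1)/(51 − 3) = 23/48 ≈ 0.479.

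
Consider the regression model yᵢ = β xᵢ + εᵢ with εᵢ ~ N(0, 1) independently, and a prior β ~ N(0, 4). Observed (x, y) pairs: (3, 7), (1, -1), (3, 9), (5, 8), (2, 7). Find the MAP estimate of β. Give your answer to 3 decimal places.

β̂_MAP = 2.093

log p(β | y) = −Σ(yᵢ − βxᵢ)²/(2·1) − β²/(2·4) + const.
Setting the derivative to zero: Σxᵢ(yᵢ − βxᵢ)/1 − β/4 = 0, so β = Σxᵢyᵢ / (Σxᵢ² + σ²/τ²).
Σxᵢyᵢ = 3·7 + 1·(-1) + 3·9 + 5·8 + 2·7 = 101; Σxᵢ² = 48; σ²/τ² = 0.25.
β̂_MAP = 101 / (48 + 0.25) = 101/48.25 ≈ 2.093.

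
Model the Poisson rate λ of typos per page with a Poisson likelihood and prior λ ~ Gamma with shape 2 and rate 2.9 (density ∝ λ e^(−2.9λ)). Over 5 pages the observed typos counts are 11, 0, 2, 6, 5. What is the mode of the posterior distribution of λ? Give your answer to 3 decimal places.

Σxᵢ = 11+0+2+6+5 = 24, with n = 5.
Posterior ∝ λe^(−2.9λ) · λ^24e^(−5λ) = λ^25e^(−7.9λ), i.e. Gamma(shape=26, rate=7.9).
The mode of a Gamma(a, b) with a ≥ 1 (shape–rate) is (a−1)/b = 25/7.9 ≈ 3.165.

λ̂_MAP = 3.165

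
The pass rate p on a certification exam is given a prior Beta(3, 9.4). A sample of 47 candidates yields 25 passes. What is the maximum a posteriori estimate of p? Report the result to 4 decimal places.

p̂_MAP = 0.4704

Prior: Beta(3, 9.4).
Data: 25 successes in 47 trials. The binomial likelihood contributes p^25(1−p)^22, so the posterior is Beta(3+25, 9.4+22) = Beta(28, 31.4).
For Beta(a, b) with a, b > 1 the mode is (a−1)/(a+b−2) = 27/57.4 ≈ 0.4704.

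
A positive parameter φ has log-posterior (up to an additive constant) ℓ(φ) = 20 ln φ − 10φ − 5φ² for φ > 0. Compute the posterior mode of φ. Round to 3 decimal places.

ℓ'(φ) = 20/φ − 10 − 10φ. Setting this to zero and multiplying by φ: 10φ² + 10φ − 20 = 0.
φ = (−10 + √(10² + 4·10·20)) / (2·10) = (−10 + √900) / 20 = (−10 + 30)/20 = 1.
ℓ''(φ) = −20/φ² − 10 < 0, confirming a maximum.

φ̂_MAP = 1.000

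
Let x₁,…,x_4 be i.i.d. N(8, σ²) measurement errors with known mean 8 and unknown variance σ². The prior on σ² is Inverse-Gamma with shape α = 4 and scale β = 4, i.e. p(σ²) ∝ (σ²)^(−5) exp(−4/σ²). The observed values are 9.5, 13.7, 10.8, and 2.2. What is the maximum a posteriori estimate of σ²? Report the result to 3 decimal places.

σ̂²_MAP = 6.016

Sum of squared deviations about the known mean: SS = (9.5−8)² + (13.7−8)² + (10.8−8)² + (2.2−8)² = 76.22.
The Normal likelihood contributes (σ²)^(−n/2) exp(−SS/(2σ²)), so the posterior is Inverse-Gamma(α + n/2, β + SS/2) = Inverse-Gamma(6, 42.11).
The mode of Inverse-Gamma(a, b) is b/(a+1) = 42.11/7 ≈ 6.016.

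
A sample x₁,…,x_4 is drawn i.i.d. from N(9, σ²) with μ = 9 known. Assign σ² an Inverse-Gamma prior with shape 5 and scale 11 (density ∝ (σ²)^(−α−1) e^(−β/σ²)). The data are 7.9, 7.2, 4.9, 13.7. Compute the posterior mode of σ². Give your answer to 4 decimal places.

σ̂²_MAP = 4.0844

Sum of squared deviations about the known mean: SS = (7.9−9)² + (7.2−9)² + (4.9−9)² + (13.7−9)² = 43.35.
The Normal likelihood contributes (σ²)^(−n/2) exp(−SS/(2σ²)), so the posterior is Inverse-Gamma(α + n/2, β + SS/2) = Inverse-Gamma(7, 32.675).
The mode of Inverse-Gamma(a, b) is b/(a+1) = 32.675/8 ≈ 4.0844.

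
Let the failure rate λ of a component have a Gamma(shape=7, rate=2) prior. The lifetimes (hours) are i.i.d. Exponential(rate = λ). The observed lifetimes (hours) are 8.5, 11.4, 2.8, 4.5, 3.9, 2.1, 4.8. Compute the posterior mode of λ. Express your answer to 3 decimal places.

The Exponential(rate=λ) likelihood is ∝ λ^n e^(−λΣtᵢ). Here n = 7 and Σtᵢ = 8.5 + 11.4 + 2.8 + 4.5 + 3.9 + 2.1 + 4.8 = 38.
Posterior ∝ λ^6e^(−2λ) · λ^7e^(−38λ) = λ^13e^(−40λ), i.e. Gamma(14, 40).
Mode = (a−1)/b = 13/40 ≈ 0.325.

λ̂_MAP = 0.325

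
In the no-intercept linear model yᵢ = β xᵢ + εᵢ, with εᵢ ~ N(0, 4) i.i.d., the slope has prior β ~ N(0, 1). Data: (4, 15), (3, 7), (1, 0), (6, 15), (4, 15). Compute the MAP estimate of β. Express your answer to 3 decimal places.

β̂_MAP = 2.817

log p(β | y) = −Σ(yᵢ − βxᵢ)²/(2·4) − β²/(2·1) + const.
Setting the derivative to zero: Σxᵢ(yᵢ − βxᵢ)/4 − β/1 = 0, so β = Σxᵢyᵢ / (Σxᵢ² + σ²/τ²).
Σxᵢyᵢ = 4·15 + 3·7 + 1·0 + 6·15 + 4·15 = 231; Σxᵢ² = 78; σ²/τ² = 4.
β̂_MAP = 231 / (78 + 4) = 231/82 ≈ 2.817.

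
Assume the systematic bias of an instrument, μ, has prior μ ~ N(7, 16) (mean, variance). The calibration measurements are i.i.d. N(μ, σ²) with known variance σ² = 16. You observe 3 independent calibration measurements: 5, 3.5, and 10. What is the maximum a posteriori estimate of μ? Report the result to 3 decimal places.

n = 3; x̄ = (5 + 3.5 + 10)/3 = 18.5/3 = 37/6 ≈ 6.1667.
For a Normal prior and Normal likelihood with known variance, the posterior is Normal; its mode equals its mean, the precision-weighted average.
Prior precision 1/σ₀² = 1/16 = 0.0625; data precision n/σ² = 3/16 = 0.1875.
μ̂ = (0.0625·7 + 0.1875·(37/6)) / (0.0625 + 0.1875) = 1.59375/0.25 = 6.375.

μ̂_MAP = 6.375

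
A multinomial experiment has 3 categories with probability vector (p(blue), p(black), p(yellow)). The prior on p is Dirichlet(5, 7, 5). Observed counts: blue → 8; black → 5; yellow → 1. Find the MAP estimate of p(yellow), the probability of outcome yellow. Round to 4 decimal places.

The posterior is Dirichlet(αᵢ + nᵢ) = Dirichlet(13, 12, 6).
For a Dirichlet(a₁,…,a_K) with all aᵢ > 1, the mode has j-th component (aⱼ − 1)/(Σaᵢ − K).
Here Σaᵢ = 31 and K = 3, so p(yellow) = (6 − 1)/(31 − 3) = 5/28 ≈ 0.1786.

MAP estimate of p(yellow) = 0.1786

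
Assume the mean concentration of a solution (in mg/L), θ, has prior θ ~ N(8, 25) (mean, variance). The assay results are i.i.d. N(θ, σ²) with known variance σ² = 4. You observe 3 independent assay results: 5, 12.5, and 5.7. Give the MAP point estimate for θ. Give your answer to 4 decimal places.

n = 3; x̄ = (5 + 12.5 + 5.7)/3 = 23.2/3 = 116/15 ≈ 7.7333.
For a Normal prior and Normal likelihood with known variance, the posterior is Normal; its mode equals its mean, the precision-weighted average.
Prior precision 1/σ₀² = 1/25 = 0.04; data precision n/σ² = 3/4 = 0.75.
θ̂ = (0.04·8 + 0.75·(116/15)) / (0.04 + 0.75) = 6.12/0.79 = 612/79 ≈ 7.7468.

θ̂_MAP = 7.7468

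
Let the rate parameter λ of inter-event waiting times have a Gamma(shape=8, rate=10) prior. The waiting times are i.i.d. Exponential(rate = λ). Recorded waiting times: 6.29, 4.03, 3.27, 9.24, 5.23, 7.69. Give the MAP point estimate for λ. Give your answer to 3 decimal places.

λ̂_MAP = 0.284

The Exponential(rate=λ) likelihood is ∝ λ^n e^(−λΣtᵢ). Here n = 6 and Σtᵢ = 6.29 + 4.03 + 3.27 + 9.24 + 5.23 + 7.69 = 35.75.
Posterior ∝ λ^7e^(−10λ) · λ^6e^(−35.75λ) = λ^13e^(−45.75λ), i.e. Gamma(14, 45.75).
Mode = (a−1)/b = 13/45.75 ≈ 0.284.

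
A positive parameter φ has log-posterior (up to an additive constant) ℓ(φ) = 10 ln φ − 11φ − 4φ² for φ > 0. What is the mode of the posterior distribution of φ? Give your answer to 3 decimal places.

φ̂_MAP = 0.625

ℓ'(φ) = 10/φ − 11 − 8φ. Setting this to zero and multiplying by φ: 8φ² + 11φ − 10 = 0.
φ = (−11 + √(11² + 4·8·10)) / (2·8) = (−11 + √441) / 16 = (−11 + 21)/16 = 5/8.
ℓ''(φ) = −10/φ² − 8 < 0, confirming a maximum.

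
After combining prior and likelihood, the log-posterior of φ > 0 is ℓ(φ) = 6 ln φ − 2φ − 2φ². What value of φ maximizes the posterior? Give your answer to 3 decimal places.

ℓ'(φ) = 6/φ − 2 − 4φ. Setting this to zero and multiplying by φ: 4φ² + 2φ − 6 = 0.
φ = (−2 + √(2² + 4·4·6)) / (2·4) = (−2 + √100) / 8 = (−2 + 10)/8 = 1.
ℓ''(φ) = −6/φ² − 4 < 0, confirming a maximum.

φ̂_MAP = 1.000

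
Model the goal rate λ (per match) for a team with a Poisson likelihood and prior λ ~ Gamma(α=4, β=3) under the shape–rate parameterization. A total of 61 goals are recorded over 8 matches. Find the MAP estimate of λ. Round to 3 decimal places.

Σxᵢ = 61, n = 8.
Posterior ∝ λ^3e^(−3λ) · λ^61e^(−8λ) = λ^64e^(−11λ), i.e. Gamma(shape=65, rate=11).
The mode of a Gamma(a, b) with a ≥ 1 (shape–rate) is (a−1)/b = 64/11 ≈ 5.818.

λ̂_MAP = 5.818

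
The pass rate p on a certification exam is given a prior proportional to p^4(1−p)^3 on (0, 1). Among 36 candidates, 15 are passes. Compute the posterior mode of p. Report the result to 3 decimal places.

The prior density ∝ p^4(1−p)^3 is the kernel of Beta(5, 4).
Data: 15 successes in 36 trials. The binomial likelihood contributes p^15(1−p)^21, so the posterior is Beta(5+15, 4+21) = Beta(20, 25).
For Beta(a, b) with a, b > 1 the mode is (a−1)/(a+b−2) = 19/43 ≈ 0.442.

p̂_MAP = 0.442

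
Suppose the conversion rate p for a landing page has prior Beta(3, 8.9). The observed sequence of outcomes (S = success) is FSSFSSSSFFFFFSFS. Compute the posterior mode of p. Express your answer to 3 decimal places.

Prior: Beta(3, 8.9).
Data: 8 successes in 16 trials (from the sequence). The binomial likelihood contributes p^8(1−p)^8, so the posterior is Beta(3+8, 8.9+8) = Beta(11, 16.9).
For Beta(a, b) with a, b > 1 the mode is (a−1)/(a+b−2) = 10/25.9 ≈ 0.386.

p̂_MAP = 0.386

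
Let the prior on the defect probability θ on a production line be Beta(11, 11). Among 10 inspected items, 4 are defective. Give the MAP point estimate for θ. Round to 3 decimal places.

Prior: Beta(11, 11).
Data: 4 successes in 10 trials. The binomial likelihood contributes θ^4(1−θ)^6, so the posterior is Beta(11+4, 11+6) = Beta(15, 17).
For Beta(a, b) with a, b > 1 the mode is (a−1)/(a+b−2) = 14/30 ≈ 0.467.

θ̂_MAP = 0.467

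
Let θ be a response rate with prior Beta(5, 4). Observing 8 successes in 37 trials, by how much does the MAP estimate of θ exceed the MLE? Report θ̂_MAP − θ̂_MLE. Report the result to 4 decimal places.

MAP − MLE = 0.0565

Posterior is Beta(13, 33); MAP = (13−1)/(46−2) = 12/44 ≈ 0.27273.
MLE ignores the prior: θ̂_MLE = k/n = 8/37 ≈ 0.21622.
Difference = 12/44 − 8/37 = 23/407 ≈ 0.0565.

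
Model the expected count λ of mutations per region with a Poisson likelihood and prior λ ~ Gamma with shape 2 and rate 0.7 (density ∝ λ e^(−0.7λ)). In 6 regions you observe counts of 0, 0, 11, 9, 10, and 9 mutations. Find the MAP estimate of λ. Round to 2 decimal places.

Σxᵢ = 0+0+11+9+10+9 = 39, with n = 6.
Posterior ∝ λe^(−0.7λ) · λ^39e^(−6λ) = λ^40e^(−6.7λ), i.e. Gamma(shape=41, rate=6.7).
The mode of a Gamma(a, b) with a ≥ 1 (shape–rate) is (a−1)/b = 40/6.7 ≈ 5.97.

λ̂_MAP = 5.97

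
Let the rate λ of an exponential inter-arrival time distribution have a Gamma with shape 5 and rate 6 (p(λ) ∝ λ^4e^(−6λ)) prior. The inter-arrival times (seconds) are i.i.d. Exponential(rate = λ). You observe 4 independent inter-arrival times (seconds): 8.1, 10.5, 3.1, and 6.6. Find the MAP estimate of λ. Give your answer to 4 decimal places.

The Exponential(rate=λ) likelihood is ∝ λ^n e^(−λΣtᵢ). Here n = 4 and Σtᵢ = 8.1 + 10.5 + 3.1 + 6.6 = 28.3.
Posterior ∝ λ^4e^(−6λ) · λ^4e^(−28.3λ) = λ^8e^(−34.3λ), i.e. Gamma(9, 34.3).
Mode = (a−1)/b = 8/34.3 ≈ 0.2332.

λ̂_MAP = 0.2332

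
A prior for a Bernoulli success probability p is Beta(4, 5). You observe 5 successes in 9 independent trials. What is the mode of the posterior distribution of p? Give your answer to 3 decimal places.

Prior: Beta(4, 5).
Data: 5 successes in 9 trials. The binomial likelihood contributes p^5(1−p)^4, so the posterior is Beta(4+5, 5+4) = Beta(9, 9).
For Beta(a, b) with a, b > 1 the mode is (a−1)/(a+b−2) = 8/16 ≈ 0.500.

p̂_MAP = 0.500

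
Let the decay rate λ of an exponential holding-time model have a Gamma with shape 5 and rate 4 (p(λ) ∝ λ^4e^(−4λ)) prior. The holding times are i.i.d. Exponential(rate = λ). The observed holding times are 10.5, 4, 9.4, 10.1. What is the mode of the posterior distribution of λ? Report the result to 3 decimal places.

The Exponential(rate=λ) likelihood is ∝ λ^n e^(−λΣtᵢ). Here n = 4 and Σtᵢ = 10.5 + 4 + 9.4 + 10.1 = 34.
Posterior ∝ λ^4e^(−4λ) · λ^4e^(−34λ) = λ^8e^(−38λ), i.e. Gamma(9, 38).
Mode = (a−1)/b = 8/38 ≈ 0.211.

λ̂_MAP = 0.211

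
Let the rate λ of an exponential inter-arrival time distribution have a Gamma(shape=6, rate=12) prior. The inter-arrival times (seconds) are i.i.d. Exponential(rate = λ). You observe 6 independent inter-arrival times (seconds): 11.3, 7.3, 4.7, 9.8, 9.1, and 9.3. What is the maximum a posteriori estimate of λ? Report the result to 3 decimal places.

The Exponential(rate=λ) likelihood is ∝ λ^n e^(−λΣtᵢ). Here n = 6 and Σtᵢ = 11.3 + 7.3 + 4.7 + 9.8 + 9.1 + 9.3 = 51.5.
Posterior ∝ λ^5e^(−12λ) · λ^6e^(−51.5λ) = λ^11e^(−63.5λ), i.e. Gamma(12, 63.5).
Mode = (a−1)/b = 11/63.5 ≈ 0.173.

λ̂_MAP = 0.173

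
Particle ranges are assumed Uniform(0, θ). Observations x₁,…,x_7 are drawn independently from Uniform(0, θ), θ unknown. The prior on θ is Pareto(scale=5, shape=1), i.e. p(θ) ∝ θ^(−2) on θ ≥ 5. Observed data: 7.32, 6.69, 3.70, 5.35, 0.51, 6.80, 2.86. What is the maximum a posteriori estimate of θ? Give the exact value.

The Uniform(0, θ) likelihood is θ^(−n) for θ ≥ max(xᵢ), zero otherwise. Here max(xᵢ) = 7.32.
Posterior ∝ θ^(−2) · θ^(−7) = θ^(−9) on θ ≥ max(5, 7.32) = 7.32.
This density is strictly decreasing in θ, so the posterior mode lies at the lower boundary of the support.

θ̂_MAP = 7.32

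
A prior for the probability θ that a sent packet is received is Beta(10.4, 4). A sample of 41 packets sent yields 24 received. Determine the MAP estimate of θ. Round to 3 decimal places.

θ̂_MAP = 0.625

Prior: Beta(10.4, 4).
Data: 24 successes in 41 trials. The binomial likelihood contributes θ^24(1−θ)^17, so the posterior is Beta(10.4+24, 4+17) = Beta(34.4, 21).
For Beta(a, b) with a, b > 1 the mode is (a−1)/(a+b−2) = 33.4/53.4 ≈ 0.625.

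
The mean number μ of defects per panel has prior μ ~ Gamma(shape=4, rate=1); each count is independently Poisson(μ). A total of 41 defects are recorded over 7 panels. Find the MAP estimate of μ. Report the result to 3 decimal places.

Σxᵢ = 41, n = 7.
Posterior ∝ μ^3e^(−1μ) · μ^41e^(−7μ) = μ^44e^(−8μ), i.e. Gamma(shape=45, rate=8).
The mode of a Gamma(a, b) with a ≥ 1 (shape–rate) is (a−1)/b = 44/8 ≈ 5.500.

μ̂_MAP = 5.500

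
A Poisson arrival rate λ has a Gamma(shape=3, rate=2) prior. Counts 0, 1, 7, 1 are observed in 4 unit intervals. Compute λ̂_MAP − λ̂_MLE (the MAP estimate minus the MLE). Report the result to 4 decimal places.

MAP − MLE = -0.4167

Σxᵢ = 9. Posterior is Gamma(12, 6); MAP = (12−1)/6 = 11/6 ≈ 1.83333.
MLE = x̄ = 9/4 ≈ 2.25000.
Difference = 11/6 − 9/4 = -5/12 ≈ -0.4167.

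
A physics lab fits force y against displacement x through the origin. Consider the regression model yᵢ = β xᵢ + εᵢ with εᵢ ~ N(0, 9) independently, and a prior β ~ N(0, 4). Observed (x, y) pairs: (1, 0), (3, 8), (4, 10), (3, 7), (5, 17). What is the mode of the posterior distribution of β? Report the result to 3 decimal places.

log p(β | y) = −Σ(yᵢ − βxᵢ)²/(2·9) − β²/(2·4) + const.
Setting the derivative to zero: Σxᵢ(yᵢ − βxᵢ)/9 − β/4 = 0, so β = Σxᵢyᵢ / (Σxᵢ² + σ²/τ²).
Σxᵢyᵢ = 1·0 + 3·8 + 4·10 + 3·7 + 5·17 = 170; Σxᵢ² = 60; σ²/τ² = 2.25.
β̂_MAP = 170 / (60 + 2.25) = 170/62.25 ≈ 2.731.

β̂_MAP = 2.731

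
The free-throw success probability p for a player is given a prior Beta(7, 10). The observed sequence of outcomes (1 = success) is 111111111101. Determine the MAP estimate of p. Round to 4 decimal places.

Prior: Beta(7, 10).
Data: 11 successes in 12 trials (from the sequence). The binomial likelihood contributes p^11(1−p)^1, so the posterior is Beta(7+11, 10+1) = Beta(18, 11).
For Beta(a, b) with a, b > 1 the mode is (a−1)/(a+b−2) = 17/27 ≈ 0.6296.

p̂_MAP = 0.6296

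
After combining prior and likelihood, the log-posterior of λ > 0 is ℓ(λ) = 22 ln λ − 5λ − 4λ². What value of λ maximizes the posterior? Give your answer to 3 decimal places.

ℓ'(λ) = 22/λ − 5 − 8λ. Setting this to zero and multiplying by λ: 8λ² + 5λ − 22 = 0.
λ = (−5 + √(5² + 4·8·22)) / (2·8) = (−5 + √729) / 16 = (−5 + 27)/16 = 11/8.
ℓ''(λ) = −22/λ² − 8 < 0, confirming a maximum.

λ̂_MAP = 1.375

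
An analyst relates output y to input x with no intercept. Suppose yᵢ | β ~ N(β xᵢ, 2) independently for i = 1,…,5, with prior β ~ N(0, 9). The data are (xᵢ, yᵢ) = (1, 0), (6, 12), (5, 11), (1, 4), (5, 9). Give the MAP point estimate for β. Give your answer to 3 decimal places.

log p(β | y) = −Σ(yᵢ − βxᵢ)²/(2·2) − β²/(2·9) + const.
Setting the derivative to zero: Σxᵢ(yᵢ − βxᵢ)/2 − β/9 = 0, so β = Σxᵢyᵢ / (Σxᵢ² + σ²/τ²).
Σxᵢyᵢ = 1·0 + 6·12 + 5·11 + 1·4 + 5·9 = 176; Σxᵢ² = 88; σ²/τ² = 2/9.
β̂_MAP = 176 / (88 + 2/9) = 176/(794/9) = 792/397 ≈ 1.995.

β̂_MAP = 1.995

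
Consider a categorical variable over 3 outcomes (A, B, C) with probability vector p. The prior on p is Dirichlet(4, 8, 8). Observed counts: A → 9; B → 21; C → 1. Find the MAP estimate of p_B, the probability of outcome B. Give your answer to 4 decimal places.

The posterior is Dirichlet(αᵢ + nᵢ) = Dirichlet(13, 29, 9).
For a Dirichlet(a₁,…,a_K) with all aᵢ > 1, the mode has j-th component (aⱼ − 1)/(Σaᵢ − K).
Here Σaᵢ = 51 and K = 3, so p_B = (29 − 1)/(51 − 3) = 28/48 ≈ 0.5833.

MAP estimate of p_B = 0.5833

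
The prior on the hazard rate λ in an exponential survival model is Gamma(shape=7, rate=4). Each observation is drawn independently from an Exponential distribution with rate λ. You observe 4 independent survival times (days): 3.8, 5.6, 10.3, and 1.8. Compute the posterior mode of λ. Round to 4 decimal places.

λ̂_MAP = 0.3922

The Exponential(rate=λ) likelihood is ∝ λ^n e^(−λΣtᵢ). Here n = 4 and Σtᵢ = 3.8 + 5.6 + 10.3 + 1.8 = 21.5.
Posterior ∝ λ^6e^(−4λ) · λ^4e^(−21.5λ) = λ^10e^(−25.5λ), i.e. Gamma(11, 25.5).
Mode = (a−1)/b = 10/25.5 ≈ 0.3922.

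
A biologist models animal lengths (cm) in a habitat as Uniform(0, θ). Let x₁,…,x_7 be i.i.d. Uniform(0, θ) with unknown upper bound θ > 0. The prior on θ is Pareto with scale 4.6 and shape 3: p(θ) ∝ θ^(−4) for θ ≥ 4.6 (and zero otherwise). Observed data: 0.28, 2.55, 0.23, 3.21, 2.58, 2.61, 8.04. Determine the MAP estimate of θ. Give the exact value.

The Uniform(0, θ) likelihood is θ^(−n) for θ ≥ max(xᵢ), zero otherwise. Here max(xᵢ) = 8.04.
Posterior ∝ θ^(−4) · θ^(−7) = θ^(−11) on θ ≥ max(4.6, 8.04) = 8.04.
This density is strictly decreasing in θ, so the posterior mode lies at the lower boundary of the support.

θ̂_MAP = 8.04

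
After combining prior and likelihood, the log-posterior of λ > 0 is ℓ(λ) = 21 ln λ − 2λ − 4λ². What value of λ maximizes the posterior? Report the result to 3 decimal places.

ℓ'(λ) = 21/λ − 2 − 8λ. Setting this to zero and multiplying by λ: 8λ² + 2λ − 21 = 0.
λ = (−2 + √(2² + 4·8·21)) / (2·8) = (−2 + √676) / 16 = (−2 + 26)/16 = 3/2.
ℓ''(λ) = −21/λ² − 8 < 0, confirming a maximum.

λ̂_MAP = 1.500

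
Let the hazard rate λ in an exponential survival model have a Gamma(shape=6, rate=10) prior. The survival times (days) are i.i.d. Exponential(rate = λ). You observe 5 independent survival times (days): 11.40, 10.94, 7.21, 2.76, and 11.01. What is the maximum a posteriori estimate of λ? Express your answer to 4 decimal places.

λ̂_MAP = 0.1875

The Exponential(rate=λ) likelihood is ∝ λ^n e^(−λΣtᵢ). Here n = 5 and Σtᵢ = 11.40 + 10.94 + 7.21 + 2.76 + 11.01 = 43.32.
Posterior ∝ λ^5e^(−10λ) · λ^5e^(−43.32λ) = λ^10e^(−53.32λ), i.e. Gamma(11, 53.32).
Mode = (a−1)/b = 10/53.32 ≈ 0.1875.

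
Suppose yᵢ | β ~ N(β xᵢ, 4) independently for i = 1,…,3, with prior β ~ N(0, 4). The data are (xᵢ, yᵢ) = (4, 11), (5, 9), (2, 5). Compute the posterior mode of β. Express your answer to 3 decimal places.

log p(β | y) = −Σ(yᵢ − βxᵢ)²/(2·4) − β²/(2·4) + const.
Setting the derivative to zero: Σxᵢ(yᵢ − βxᵢ)/4 − β/4 = 0, so β = Σxᵢyᵢ / (Σxᵢ² + σ²/τ²).
Σxᵢyᵢ = 4·11 + 5·9 + 2·5 = 99; Σxᵢ² = 45; σ²/τ² = 1.
β̂_MAP = 99 / (45 + 1) = 99/46 ≈ 2.152.

β̂_MAP = 2.152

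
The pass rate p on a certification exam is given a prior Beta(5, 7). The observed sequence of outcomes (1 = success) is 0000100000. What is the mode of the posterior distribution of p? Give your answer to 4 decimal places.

p̂_MAP = 0.2500

Prior: Beta(5, 7).
Data: 1 success in 10 trials (from the sequence). The binomial likelihood contributes p(1−p)^9, so the posterior is Beta(5+1, 7+9) = Beta(6, 16).
For Beta(a, b) with a, b > 1 the mode is (a−1)/(a+b−2) = 5/20 ≈ 0.2500.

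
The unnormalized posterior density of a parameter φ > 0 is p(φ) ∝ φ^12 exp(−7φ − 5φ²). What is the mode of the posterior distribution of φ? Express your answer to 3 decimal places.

ℓ'(φ) = 12/φ − 7 − 10φ. Setting this to zero and multiplying by φ: 10φ² + 7φ − 12 = 0.
φ = (−7 + √(7² + 4·10·12)) / (2·10) = (−7 + √529) / 20 = (−7 + 23)/20 = 4/5.
ℓ''(φ) = −12/φ² − 10 < 0, confirming a maximum.

φ̂_MAP = 0.800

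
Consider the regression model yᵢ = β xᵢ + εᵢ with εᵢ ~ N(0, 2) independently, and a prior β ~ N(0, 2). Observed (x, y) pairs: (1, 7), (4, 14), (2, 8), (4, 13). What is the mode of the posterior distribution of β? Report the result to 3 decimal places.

log p(β | y) = −Σ(yᵢ − βxᵢ)²/(2·2) − β²/(2·2) + const.
Setting the derivative to zero: Σxᵢ(yᵢ − βxᵢ)/2 − β/2 = 0, so β = Σxᵢyᵢ / (Σxᵢ² + σ²/τ²).
Σxᵢyᵢ = 1·7 + 4·14 + 2·8 + 4·13 = 131; Σxᵢ² = 37; σ²/τ² = 1.
β̂_MAP = 131 / (37 + 1) = 131/38 ≈ 3.447.

β̂_MAP = 3.447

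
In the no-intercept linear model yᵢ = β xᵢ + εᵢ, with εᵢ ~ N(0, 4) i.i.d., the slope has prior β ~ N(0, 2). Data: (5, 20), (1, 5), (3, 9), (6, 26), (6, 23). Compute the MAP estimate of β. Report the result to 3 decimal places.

log p(β | y) = −Σ(yᵢ − βxᵢ)²/(2·4) − β²/(2·2) + const.
Setting the derivative to zero: Σxᵢ(yᵢ − βxᵢ)/4 − β/2 = 0, so β = Σxᵢyᵢ / (Σxᵢ² + σ²/τ²).
Σxᵢyᵢ = 5·20 + 1·5 + 3·9 + 6·26 + 6·23 = 426; Σxᵢ² = 107; σ²/τ² = 2.
β̂_MAP = 426 / (107 + 2) = 426/109 ≈ 3.908.

β̂_MAP = 3.908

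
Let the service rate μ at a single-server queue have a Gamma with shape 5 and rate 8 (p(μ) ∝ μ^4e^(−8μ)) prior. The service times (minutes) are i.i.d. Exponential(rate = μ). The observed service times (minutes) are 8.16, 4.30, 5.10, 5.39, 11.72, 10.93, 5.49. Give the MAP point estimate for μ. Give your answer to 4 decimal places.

The Exponential(rate=μ) likelihood is ∝ μ^n e^(−μΣtᵢ). Here n = 7 and Σtᵢ = 8.16 + 4.30 + 5.10 + 5.39 + 11.72 + 10.93 + 5.49 = 51.09.
Posterior ∝ μ^4e^(−8μ) · μ^7e^(−51.09μ) = μ^11e^(−59.09μ), i.e. Gamma(12, 59.09).
Mode = (a−1)/b = 11/59.09 ≈ 0.1862.

μ̂_MAP = 0.1862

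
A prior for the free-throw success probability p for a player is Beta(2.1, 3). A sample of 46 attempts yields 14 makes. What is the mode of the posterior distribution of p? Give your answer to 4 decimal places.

Prior: Beta(2.1, 3).
Data: 14 successes in 46 trials. The binomial likelihood contributes p^14(1−p)^32, so the posterior is Beta(2.1+14, 3+32) = Beta(16.1, 35).
For Beta(a, b) with a, b > 1 the mode is (a−1)/(a+b−2) = 15.1/49.1 ≈ 0.3075.

p̂_MAP = 0.3075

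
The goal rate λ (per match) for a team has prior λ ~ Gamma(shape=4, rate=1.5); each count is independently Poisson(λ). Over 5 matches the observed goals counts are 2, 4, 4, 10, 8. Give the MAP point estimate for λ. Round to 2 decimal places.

Σxᵢ = 2+4+4+10+8 = 28, with n = 5.
Posterior ∝ λ^3e^(−1.5λ) · λ^28e^(−5λ) = λ^31e^(−6.5λ), i.e. Gamma(shape=32, rate=6.5).
The mode of a Gamma(a, b) with a ≥ 1 (shape–rate) is (a−1)/b = 31/6.5 ≈ 4.77.

λ̂_MAP = 4.77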